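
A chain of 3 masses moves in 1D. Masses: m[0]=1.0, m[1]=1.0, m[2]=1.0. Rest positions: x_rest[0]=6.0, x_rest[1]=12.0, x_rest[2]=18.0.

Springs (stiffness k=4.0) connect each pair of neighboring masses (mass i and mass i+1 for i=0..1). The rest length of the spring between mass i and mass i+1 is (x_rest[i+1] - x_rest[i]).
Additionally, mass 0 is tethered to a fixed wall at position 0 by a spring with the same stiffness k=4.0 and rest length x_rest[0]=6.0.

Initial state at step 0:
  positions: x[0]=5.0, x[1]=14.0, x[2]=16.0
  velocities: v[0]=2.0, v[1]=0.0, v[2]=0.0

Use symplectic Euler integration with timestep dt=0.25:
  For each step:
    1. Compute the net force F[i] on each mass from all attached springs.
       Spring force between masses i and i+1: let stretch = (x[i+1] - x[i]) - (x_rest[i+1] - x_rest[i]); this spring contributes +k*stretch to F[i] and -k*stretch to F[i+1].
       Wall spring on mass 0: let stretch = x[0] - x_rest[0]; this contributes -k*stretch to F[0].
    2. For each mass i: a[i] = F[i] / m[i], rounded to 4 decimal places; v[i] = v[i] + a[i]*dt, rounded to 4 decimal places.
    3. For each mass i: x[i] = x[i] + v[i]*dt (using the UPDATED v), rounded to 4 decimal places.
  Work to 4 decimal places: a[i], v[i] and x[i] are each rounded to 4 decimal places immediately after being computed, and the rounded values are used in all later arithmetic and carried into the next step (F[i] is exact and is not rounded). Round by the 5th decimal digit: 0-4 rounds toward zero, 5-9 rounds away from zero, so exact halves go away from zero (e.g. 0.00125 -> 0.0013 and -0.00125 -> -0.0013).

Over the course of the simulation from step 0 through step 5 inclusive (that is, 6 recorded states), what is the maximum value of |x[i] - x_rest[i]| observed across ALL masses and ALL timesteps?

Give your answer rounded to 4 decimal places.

Step 0: x=[5.0000 14.0000 16.0000] v=[2.0000 0.0000 0.0000]
Step 1: x=[6.5000 12.2500 17.0000] v=[6.0000 -7.0000 4.0000]
Step 2: x=[7.8125 10.2500 18.3125] v=[5.2500 -8.0000 5.2500]
Step 3: x=[7.7813 9.6563 19.1094] v=[-0.1250 -2.3750 3.1875]
Step 4: x=[6.2735 10.9571 19.0430] v=[-6.0313 5.2031 -0.2656]
Step 5: x=[4.3682 13.1085 18.4551] v=[-7.6212 8.6054 -2.3515]
Max displacement = 2.3437

Answer: 2.3437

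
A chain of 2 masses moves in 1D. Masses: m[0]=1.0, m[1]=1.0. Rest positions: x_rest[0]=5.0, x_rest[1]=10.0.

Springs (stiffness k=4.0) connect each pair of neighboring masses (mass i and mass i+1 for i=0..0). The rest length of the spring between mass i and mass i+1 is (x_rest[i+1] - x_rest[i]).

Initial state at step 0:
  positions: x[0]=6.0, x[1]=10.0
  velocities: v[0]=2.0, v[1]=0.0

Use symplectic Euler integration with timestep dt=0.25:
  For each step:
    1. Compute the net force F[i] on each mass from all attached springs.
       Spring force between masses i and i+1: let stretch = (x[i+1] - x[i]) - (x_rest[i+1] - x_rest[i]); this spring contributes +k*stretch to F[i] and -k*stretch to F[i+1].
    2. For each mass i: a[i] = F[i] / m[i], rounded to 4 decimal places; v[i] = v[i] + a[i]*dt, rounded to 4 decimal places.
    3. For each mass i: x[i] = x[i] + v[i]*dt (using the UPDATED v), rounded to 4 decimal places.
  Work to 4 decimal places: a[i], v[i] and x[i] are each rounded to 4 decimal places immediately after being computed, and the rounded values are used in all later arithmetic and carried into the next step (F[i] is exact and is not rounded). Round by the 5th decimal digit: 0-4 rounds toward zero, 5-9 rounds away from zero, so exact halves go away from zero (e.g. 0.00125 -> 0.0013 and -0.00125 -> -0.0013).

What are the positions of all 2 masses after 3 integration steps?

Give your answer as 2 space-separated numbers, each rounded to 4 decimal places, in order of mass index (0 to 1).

Answer: 6.1250 11.3750

Derivation:
Step 0: x=[6.0000 10.0000] v=[2.0000 0.0000]
Step 1: x=[6.2500 10.2500] v=[1.0000 1.0000]
Step 2: x=[6.2500 10.7500] v=[0.0000 2.0000]
Step 3: x=[6.1250 11.3750] v=[-0.5000 2.5000]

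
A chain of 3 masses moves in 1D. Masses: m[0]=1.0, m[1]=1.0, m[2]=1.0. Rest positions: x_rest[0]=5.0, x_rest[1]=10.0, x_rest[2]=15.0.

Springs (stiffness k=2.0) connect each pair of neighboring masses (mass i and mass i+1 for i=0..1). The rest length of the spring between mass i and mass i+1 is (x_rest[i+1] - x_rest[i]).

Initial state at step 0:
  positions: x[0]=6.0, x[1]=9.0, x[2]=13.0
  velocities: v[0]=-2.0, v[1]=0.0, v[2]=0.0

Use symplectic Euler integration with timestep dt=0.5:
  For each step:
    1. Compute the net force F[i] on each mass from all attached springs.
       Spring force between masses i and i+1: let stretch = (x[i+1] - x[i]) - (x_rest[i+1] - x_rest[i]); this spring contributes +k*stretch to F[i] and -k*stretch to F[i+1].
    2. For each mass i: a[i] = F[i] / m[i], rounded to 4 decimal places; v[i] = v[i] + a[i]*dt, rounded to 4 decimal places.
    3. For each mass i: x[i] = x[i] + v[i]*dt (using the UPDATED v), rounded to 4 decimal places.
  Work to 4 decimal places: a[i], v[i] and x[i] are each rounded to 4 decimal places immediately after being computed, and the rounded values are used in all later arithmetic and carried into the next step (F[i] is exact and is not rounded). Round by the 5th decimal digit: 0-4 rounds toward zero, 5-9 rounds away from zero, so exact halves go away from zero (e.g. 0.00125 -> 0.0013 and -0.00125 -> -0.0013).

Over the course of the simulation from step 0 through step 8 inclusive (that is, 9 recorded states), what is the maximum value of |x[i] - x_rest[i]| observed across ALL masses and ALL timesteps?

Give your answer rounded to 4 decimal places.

Step 0: x=[6.0000 9.0000 13.0000] v=[-2.0000 0.0000 0.0000]
Step 1: x=[4.0000 9.5000 13.5000] v=[-4.0000 1.0000 1.0000]
Step 2: x=[2.2500 9.2500 14.5000] v=[-3.5000 -0.5000 2.0000]
Step 3: x=[1.5000 8.1250 15.3750] v=[-1.5000 -2.2500 1.7500]
Step 4: x=[1.5625 7.3125 15.1250] v=[0.1250 -1.6250 -0.5000]
Step 5: x=[2.0000 7.5313 13.4688] v=[0.8750 0.4375 -3.3125]
Step 6: x=[2.7032 7.9532 11.3438] v=[1.4063 0.8437 -4.2500]
Step 7: x=[3.5314 7.4454 10.0235] v=[1.6563 -1.0157 -2.6406]
Step 8: x=[3.8166 6.2696 9.9142] v=[0.5703 -2.3516 -0.2187]
Max displacement = 5.0858

Answer: 5.0858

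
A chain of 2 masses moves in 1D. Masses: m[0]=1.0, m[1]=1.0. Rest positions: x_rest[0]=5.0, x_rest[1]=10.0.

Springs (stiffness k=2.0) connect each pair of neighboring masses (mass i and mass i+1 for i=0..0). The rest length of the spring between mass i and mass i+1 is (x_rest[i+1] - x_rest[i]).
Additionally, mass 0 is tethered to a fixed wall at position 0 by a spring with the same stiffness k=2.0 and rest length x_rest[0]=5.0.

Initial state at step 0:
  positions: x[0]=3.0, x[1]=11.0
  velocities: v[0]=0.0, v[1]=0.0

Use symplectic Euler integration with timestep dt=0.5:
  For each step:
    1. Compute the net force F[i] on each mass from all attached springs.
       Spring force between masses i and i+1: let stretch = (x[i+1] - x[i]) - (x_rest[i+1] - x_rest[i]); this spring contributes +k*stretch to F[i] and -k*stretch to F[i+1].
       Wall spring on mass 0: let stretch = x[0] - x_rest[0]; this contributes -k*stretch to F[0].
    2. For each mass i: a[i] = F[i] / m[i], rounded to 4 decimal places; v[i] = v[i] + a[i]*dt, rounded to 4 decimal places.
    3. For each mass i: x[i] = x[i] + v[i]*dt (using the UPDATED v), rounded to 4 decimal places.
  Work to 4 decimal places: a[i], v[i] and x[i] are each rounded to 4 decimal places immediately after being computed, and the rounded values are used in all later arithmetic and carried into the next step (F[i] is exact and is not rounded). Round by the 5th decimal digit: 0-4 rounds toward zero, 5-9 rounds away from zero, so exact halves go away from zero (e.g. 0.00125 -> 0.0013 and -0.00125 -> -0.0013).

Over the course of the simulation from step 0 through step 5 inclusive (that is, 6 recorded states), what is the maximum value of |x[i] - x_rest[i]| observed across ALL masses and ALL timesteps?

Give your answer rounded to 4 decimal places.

Step 0: x=[3.0000 11.0000] v=[0.0000 0.0000]
Step 1: x=[5.5000 9.5000] v=[5.0000 -3.0000]
Step 2: x=[7.2500 8.5000] v=[3.5000 -2.0000]
Step 3: x=[6.0000 9.3750] v=[-2.5000 1.7500]
Step 4: x=[3.4375 11.0625] v=[-5.1250 3.3750]
Step 5: x=[2.9688 11.4375] v=[-0.9375 0.7500]
Max displacement = 2.2500

Answer: 2.2500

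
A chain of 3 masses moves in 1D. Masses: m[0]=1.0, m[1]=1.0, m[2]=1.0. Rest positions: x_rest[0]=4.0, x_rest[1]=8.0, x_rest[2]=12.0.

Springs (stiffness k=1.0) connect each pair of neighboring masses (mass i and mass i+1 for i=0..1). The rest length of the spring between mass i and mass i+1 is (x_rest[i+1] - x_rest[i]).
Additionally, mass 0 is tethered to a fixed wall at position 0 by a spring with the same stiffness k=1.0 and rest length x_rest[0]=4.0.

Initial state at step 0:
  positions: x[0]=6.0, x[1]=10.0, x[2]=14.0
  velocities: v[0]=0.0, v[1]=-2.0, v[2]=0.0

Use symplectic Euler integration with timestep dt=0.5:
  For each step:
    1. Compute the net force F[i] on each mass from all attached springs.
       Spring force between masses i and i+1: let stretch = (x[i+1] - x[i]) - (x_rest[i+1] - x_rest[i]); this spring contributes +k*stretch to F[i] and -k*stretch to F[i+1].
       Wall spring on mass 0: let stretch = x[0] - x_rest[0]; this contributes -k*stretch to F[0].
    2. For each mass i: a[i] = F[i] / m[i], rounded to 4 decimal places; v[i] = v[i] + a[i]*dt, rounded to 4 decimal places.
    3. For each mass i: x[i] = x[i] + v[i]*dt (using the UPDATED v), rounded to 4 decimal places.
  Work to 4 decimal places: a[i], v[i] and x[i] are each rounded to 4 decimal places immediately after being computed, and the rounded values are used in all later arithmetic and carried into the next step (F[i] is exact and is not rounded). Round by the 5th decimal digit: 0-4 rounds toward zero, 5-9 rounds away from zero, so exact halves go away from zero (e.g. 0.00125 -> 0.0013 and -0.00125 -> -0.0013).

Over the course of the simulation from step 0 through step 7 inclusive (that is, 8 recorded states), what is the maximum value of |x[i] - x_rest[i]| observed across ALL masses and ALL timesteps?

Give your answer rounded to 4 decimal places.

Step 0: x=[6.0000 10.0000 14.0000] v=[0.0000 -2.0000 0.0000]
Step 1: x=[5.5000 9.0000 14.0000] v=[-1.0000 -2.0000 0.0000]
Step 2: x=[4.5000 8.3750 13.7500] v=[-2.0000 -1.2500 -0.5000]
Step 3: x=[3.3438 8.1250 13.1563] v=[-2.3125 -0.5000 -1.1875]
Step 4: x=[2.5469 7.9375 12.3047] v=[-1.5938 -0.3750 -1.7032]
Step 5: x=[2.4609 7.4942 11.3613] v=[-0.1720 -0.8867 -1.8868]
Step 6: x=[3.0180 6.7593 10.4511] v=[1.1142 -1.4698 -1.8204]
Step 7: x=[3.7560 6.0120 9.6180] v=[1.4759 -1.4946 -1.6663]
Max displacement = 2.3820

Answer: 2.3820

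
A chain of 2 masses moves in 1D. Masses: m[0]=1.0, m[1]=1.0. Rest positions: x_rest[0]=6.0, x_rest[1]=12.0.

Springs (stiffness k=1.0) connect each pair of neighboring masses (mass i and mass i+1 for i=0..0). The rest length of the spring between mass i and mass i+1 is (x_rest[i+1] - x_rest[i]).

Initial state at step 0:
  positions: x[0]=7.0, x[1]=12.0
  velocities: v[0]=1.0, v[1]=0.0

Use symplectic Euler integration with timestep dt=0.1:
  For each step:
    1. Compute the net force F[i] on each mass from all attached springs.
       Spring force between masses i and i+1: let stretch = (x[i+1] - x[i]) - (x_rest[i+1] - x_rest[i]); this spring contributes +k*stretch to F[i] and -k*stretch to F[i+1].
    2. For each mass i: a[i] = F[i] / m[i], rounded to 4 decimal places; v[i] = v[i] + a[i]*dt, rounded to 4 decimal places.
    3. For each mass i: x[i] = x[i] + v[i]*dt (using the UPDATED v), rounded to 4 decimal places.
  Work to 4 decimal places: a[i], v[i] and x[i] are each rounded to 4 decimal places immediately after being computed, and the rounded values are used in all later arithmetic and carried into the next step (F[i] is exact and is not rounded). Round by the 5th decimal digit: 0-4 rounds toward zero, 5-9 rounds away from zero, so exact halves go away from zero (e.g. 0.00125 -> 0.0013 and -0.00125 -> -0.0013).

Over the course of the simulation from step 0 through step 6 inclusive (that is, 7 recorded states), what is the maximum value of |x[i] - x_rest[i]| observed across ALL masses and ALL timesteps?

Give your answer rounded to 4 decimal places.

Answer: 1.3698

Derivation:
Step 0: x=[7.0000 12.0000] v=[1.0000 0.0000]
Step 1: x=[7.0900 12.0100] v=[0.9000 0.1000]
Step 2: x=[7.1692 12.0308] v=[0.7920 0.2080]
Step 3: x=[7.2370 12.0630] v=[0.6782 0.3218]
Step 4: x=[7.2931 12.1069] v=[0.5608 0.4392]
Step 5: x=[7.3373 12.1627] v=[0.4422 0.5578]
Step 6: x=[7.3698 12.2302] v=[0.3247 0.6753]
Max displacement = 1.3698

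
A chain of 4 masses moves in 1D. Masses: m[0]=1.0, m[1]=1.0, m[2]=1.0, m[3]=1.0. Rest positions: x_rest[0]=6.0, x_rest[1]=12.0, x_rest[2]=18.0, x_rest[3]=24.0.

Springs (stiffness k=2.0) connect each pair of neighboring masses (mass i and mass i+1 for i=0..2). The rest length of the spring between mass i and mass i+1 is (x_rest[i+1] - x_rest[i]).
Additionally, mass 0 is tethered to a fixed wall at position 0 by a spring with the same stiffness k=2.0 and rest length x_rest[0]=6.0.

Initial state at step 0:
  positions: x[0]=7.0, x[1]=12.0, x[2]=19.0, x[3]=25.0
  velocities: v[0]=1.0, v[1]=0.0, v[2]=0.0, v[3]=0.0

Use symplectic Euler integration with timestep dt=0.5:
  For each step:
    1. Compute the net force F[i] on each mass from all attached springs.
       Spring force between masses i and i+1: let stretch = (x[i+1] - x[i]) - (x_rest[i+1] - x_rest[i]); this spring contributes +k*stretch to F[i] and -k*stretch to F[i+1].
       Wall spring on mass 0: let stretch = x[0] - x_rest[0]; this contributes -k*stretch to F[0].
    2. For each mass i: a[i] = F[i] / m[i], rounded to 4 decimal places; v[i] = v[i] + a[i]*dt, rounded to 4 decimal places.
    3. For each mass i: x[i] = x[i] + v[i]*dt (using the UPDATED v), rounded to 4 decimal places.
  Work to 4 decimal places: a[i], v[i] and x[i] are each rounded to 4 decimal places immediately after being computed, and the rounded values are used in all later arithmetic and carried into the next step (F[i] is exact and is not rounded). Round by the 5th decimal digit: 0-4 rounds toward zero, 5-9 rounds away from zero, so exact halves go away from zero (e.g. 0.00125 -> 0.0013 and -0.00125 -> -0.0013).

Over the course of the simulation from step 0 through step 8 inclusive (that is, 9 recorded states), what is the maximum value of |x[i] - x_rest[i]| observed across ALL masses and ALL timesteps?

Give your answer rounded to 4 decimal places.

Answer: 1.5000

Derivation:
Step 0: x=[7.0000 12.0000 19.0000 25.0000] v=[1.0000 0.0000 0.0000 0.0000]
Step 1: x=[6.5000 13.0000 18.5000 25.0000] v=[-1.0000 2.0000 -1.0000 0.0000]
Step 2: x=[6.0000 13.5000 18.5000 24.7500] v=[-1.0000 1.0000 0.0000 -0.5000]
Step 3: x=[6.2500 12.7500 19.1250 24.3750] v=[0.5000 -1.5000 1.2500 -0.7500]
Step 4: x=[6.6250 11.9375 19.1875 24.3750] v=[0.7500 -1.6250 0.1250 0.0000]
Step 5: x=[6.3438 12.0938 18.2188 24.7813] v=[-0.5625 0.3125 -1.9375 0.8125]
Step 6: x=[5.7657 12.4376 17.4688 24.9063] v=[-1.1563 0.6875 -1.5000 0.2500]
Step 7: x=[5.6407 11.9610 17.9220 24.3126] v=[-0.2501 -0.9532 0.9063 -1.1875]
Step 8: x=[5.8555 11.3048 18.5900 23.5236] v=[0.4295 -1.3125 1.3359 -1.5781]
Max displacement = 1.5000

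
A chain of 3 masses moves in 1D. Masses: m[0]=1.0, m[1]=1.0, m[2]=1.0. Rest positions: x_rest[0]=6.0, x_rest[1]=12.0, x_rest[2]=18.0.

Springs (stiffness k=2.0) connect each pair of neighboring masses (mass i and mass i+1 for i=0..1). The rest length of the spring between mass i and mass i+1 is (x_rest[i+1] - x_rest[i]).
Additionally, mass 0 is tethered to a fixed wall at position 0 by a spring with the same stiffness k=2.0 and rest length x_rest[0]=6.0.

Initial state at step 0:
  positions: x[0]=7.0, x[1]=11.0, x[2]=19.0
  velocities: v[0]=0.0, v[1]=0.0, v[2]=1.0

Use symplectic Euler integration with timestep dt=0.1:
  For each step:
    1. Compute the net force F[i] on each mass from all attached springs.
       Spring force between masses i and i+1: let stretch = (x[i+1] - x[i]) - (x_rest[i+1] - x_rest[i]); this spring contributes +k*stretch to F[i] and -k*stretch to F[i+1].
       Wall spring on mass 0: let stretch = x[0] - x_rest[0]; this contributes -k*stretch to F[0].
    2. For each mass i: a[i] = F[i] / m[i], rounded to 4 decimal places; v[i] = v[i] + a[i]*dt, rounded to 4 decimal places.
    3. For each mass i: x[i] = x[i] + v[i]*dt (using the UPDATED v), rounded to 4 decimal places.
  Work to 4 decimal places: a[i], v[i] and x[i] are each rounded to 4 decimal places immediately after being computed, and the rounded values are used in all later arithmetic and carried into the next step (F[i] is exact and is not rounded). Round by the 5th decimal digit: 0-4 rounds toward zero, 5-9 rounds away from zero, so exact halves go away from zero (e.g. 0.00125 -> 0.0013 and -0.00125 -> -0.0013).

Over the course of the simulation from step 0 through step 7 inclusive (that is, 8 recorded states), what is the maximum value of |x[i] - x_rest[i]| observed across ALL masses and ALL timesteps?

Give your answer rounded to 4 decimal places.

Answer: 1.0804

Derivation:
Step 0: x=[7.0000 11.0000 19.0000] v=[0.0000 0.0000 1.0000]
Step 1: x=[6.9400 11.0800 19.0600] v=[-0.6000 0.8000 0.6000]
Step 2: x=[6.8240 11.2368 19.0804] v=[-1.1600 1.5680 0.2040]
Step 3: x=[6.6598 11.4622 19.0639] v=[-1.6422 2.2542 -0.1647]
Step 4: x=[6.4584 11.7436 19.0154] v=[-2.0137 2.8141 -0.4850]
Step 5: x=[6.2336 12.0647 18.9415] v=[-2.2483 3.2114 -0.7394]
Step 6: x=[6.0007 12.4068 18.8500] v=[-2.3288 3.4205 -0.9148]
Step 7: x=[5.7759 12.7496 18.7497] v=[-2.2477 3.4279 -1.0034]
Max displacement = 1.0804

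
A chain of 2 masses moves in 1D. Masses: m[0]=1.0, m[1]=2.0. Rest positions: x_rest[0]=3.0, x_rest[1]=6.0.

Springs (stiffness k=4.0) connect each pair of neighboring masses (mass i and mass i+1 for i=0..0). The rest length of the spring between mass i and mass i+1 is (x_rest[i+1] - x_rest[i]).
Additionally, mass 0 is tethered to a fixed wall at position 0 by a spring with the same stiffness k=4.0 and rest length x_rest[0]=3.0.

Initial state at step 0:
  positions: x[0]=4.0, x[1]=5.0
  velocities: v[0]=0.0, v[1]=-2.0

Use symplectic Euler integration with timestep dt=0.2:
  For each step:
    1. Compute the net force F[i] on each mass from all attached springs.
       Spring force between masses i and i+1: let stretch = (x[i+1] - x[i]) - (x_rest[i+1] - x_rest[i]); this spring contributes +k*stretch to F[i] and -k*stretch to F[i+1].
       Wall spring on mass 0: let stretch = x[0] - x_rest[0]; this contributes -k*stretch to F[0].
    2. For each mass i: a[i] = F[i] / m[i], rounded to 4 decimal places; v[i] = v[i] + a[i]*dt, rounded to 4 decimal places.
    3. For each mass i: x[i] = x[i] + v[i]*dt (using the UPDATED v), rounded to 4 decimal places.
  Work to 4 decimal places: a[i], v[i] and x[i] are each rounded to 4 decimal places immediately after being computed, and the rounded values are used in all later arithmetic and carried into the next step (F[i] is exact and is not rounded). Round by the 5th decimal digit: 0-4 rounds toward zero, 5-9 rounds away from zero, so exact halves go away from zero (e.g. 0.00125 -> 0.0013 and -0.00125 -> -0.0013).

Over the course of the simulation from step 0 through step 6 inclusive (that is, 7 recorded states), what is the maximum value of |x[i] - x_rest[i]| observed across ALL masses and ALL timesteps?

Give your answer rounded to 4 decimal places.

Answer: 2.3707

Derivation:
Step 0: x=[4.0000 5.0000] v=[0.0000 -2.0000]
Step 1: x=[3.5200 4.7600] v=[-2.4000 -1.2000]
Step 2: x=[2.6752 4.6608] v=[-4.2240 -0.4960]
Step 3: x=[1.7201 4.6428] v=[-4.7757 -0.0902]
Step 4: x=[0.9574 4.6309] v=[-3.8136 -0.0593]
Step 5: x=[0.6293 4.5652] v=[-1.6407 -0.3287]
Step 6: x=[0.8302 4.4246] v=[1.0046 -0.7031]
Max displacement = 2.3707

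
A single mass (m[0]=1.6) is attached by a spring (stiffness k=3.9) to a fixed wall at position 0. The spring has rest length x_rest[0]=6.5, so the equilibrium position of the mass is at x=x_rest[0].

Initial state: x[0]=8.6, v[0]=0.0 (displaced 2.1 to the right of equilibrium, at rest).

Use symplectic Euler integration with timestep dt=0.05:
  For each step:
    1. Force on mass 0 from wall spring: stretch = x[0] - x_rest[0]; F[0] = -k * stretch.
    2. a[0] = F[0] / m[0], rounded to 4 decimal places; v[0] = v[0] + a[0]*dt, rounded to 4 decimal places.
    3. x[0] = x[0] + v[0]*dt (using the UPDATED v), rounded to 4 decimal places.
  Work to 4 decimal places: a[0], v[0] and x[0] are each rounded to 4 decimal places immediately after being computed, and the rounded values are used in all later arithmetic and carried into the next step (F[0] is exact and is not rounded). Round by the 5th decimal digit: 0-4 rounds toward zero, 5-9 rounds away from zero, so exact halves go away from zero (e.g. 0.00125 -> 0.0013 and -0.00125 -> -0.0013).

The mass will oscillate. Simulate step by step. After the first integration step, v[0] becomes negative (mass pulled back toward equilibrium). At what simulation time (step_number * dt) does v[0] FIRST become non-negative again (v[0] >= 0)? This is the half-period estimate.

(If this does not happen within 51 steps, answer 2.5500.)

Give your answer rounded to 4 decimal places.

Answer: 2.0500

Derivation:
Step 0: x=[8.6000] v=[0.0000]
Step 1: x=[8.5872] v=[-0.2559]
Step 2: x=[8.5617] v=[-0.5103]
Step 3: x=[8.5236] v=[-0.7616]
Step 4: x=[8.4732] v=[-1.0082]
Step 5: x=[8.4108] v=[-1.2487]
Step 6: x=[8.3367] v=[-1.4816]
Step 7: x=[8.2514] v=[-1.7055]
Step 8: x=[8.1555] v=[-1.9190]
Step 9: x=[8.0495] v=[-2.1208]
Step 10: x=[7.9340] v=[-2.3096]
Step 11: x=[7.8098] v=[-2.4844]
Step 12: x=[7.6776] v=[-2.6440]
Step 13: x=[7.5382] v=[-2.7875]
Step 14: x=[7.3925] v=[-2.9140]
Step 15: x=[7.2414] v=[-3.0228]
Step 16: x=[7.0857] v=[-3.1132]
Step 17: x=[6.9265] v=[-3.1846]
Step 18: x=[6.7647] v=[-3.2366]
Step 19: x=[6.6013] v=[-3.2689]
Step 20: x=[6.4372] v=[-3.2812]
Step 21: x=[6.2735] v=[-3.2735]
Step 22: x=[6.1112] v=[-3.2459]
Step 23: x=[5.9513] v=[-3.1985]
Step 24: x=[5.7947] v=[-3.1316]
Step 25: x=[5.6424] v=[-3.0456]
Step 26: x=[5.4953] v=[-2.9411]
Step 27: x=[5.3544] v=[-2.8187]
Step 28: x=[5.2204] v=[-2.6791]
Step 29: x=[5.0942] v=[-2.5232]
Step 30: x=[4.9766] v=[-2.3519]
Step 31: x=[4.8683] v=[-2.1662]
Step 32: x=[4.7699] v=[-1.9673]
Step 33: x=[4.6821] v=[-1.7564]
Step 34: x=[4.6054] v=[-1.5348]
Step 35: x=[4.5402] v=[-1.3039]
Step 36: x=[4.4869] v=[-1.0651]
Step 37: x=[4.4459] v=[-0.8198]
Step 38: x=[4.4174] v=[-0.5695]
Step 39: x=[4.4016] v=[-0.3157]
Step 40: x=[4.3986] v=[-0.0600]
Step 41: x=[4.4084] v=[0.1961]
First v>=0 after going negative at step 41, time=2.0500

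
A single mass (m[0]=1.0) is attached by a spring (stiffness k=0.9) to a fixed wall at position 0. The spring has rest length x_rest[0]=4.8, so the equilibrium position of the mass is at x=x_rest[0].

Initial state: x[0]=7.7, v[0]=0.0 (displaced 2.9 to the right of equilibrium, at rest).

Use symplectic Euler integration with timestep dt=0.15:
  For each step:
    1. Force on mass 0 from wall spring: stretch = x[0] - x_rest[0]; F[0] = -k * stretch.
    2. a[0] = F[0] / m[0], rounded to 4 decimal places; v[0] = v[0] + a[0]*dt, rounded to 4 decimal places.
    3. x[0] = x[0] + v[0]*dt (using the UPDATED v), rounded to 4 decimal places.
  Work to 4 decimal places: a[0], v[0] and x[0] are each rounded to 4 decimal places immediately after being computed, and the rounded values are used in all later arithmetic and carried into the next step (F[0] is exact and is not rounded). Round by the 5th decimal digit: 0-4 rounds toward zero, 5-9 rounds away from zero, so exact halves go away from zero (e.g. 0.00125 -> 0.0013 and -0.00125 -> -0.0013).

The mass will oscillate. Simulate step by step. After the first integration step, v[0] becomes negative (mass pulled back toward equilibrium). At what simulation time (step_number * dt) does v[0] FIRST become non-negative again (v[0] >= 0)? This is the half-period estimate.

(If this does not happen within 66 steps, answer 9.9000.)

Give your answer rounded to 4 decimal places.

Answer: 3.4500

Derivation:
Step 0: x=[7.7000] v=[0.0000]
Step 1: x=[7.6413] v=[-0.3915]
Step 2: x=[7.5250] v=[-0.7751]
Step 3: x=[7.3536] v=[-1.1430]
Step 4: x=[7.1304] v=[-1.4877]
Step 5: x=[6.8601] v=[-1.8023]
Step 6: x=[6.5480] v=[-2.0804]
Step 7: x=[6.2005] v=[-2.3164]
Step 8: x=[5.8247] v=[-2.5055]
Step 9: x=[5.4281] v=[-2.6438]
Step 10: x=[5.0188] v=[-2.7286]
Step 11: x=[4.6051] v=[-2.7581]
Step 12: x=[4.1953] v=[-2.7318]
Step 13: x=[3.7978] v=[-2.6502]
Step 14: x=[3.4206] v=[-2.5149]
Step 15: x=[3.0713] v=[-2.3287]
Step 16: x=[2.7570] v=[-2.0953]
Step 17: x=[2.4841] v=[-1.8195]
Step 18: x=[2.2581] v=[-1.5069]
Step 19: x=[2.0835] v=[-1.1637]
Step 20: x=[1.9640] v=[-0.7970]
Step 21: x=[1.9019] v=[-0.4141]
Step 22: x=[1.8985] v=[-0.0229]
Step 23: x=[1.9538] v=[0.3688]
First v>=0 after going negative at step 23, time=3.4500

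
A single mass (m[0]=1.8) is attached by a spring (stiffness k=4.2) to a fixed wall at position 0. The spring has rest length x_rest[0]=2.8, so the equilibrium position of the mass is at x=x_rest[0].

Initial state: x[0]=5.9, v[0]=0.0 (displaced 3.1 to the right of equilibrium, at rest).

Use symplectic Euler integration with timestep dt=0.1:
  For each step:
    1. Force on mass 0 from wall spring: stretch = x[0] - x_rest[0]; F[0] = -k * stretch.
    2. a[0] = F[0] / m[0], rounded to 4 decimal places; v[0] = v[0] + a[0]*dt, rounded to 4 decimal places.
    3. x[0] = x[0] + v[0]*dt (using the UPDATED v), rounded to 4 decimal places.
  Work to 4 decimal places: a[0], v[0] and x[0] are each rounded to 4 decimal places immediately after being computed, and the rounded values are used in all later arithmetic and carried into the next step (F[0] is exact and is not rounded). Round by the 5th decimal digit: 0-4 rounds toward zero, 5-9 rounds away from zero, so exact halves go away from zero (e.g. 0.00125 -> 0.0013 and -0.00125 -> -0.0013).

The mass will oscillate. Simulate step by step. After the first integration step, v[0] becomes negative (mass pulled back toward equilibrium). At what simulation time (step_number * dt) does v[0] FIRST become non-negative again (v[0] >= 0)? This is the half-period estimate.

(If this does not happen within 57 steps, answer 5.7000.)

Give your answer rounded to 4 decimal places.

Step 0: x=[5.9000] v=[0.0000]
Step 1: x=[5.8277] v=[-0.7233]
Step 2: x=[5.6847] v=[-1.4298]
Step 3: x=[5.4744] v=[-2.1029]
Step 4: x=[5.2017] v=[-2.7269]
Step 5: x=[4.8730] v=[-3.2873]
Step 6: x=[4.4959] v=[-3.7710]
Step 7: x=[4.0792] v=[-4.1667]
Step 8: x=[3.6327] v=[-4.4652]
Step 9: x=[3.1668] v=[-4.6595]
Step 10: x=[2.6923] v=[-4.7451]
Step 11: x=[2.2203] v=[-4.7200]
Step 12: x=[1.7618] v=[-4.5847]
Step 13: x=[1.3276] v=[-4.3425]
Step 14: x=[0.9277] v=[-3.9989]
Step 15: x=[0.5715] v=[-3.5620]
Step 16: x=[0.2673] v=[-3.0420]
Step 17: x=[0.0222] v=[-2.4510]
Step 18: x=[-0.1581] v=[-1.8029]
Step 19: x=[-0.2694] v=[-1.1127]
Step 20: x=[-0.3091] v=[-0.3965]
Step 21: x=[-0.2762] v=[0.3290]
First v>=0 after going negative at step 21, time=2.1000

Answer: 2.1000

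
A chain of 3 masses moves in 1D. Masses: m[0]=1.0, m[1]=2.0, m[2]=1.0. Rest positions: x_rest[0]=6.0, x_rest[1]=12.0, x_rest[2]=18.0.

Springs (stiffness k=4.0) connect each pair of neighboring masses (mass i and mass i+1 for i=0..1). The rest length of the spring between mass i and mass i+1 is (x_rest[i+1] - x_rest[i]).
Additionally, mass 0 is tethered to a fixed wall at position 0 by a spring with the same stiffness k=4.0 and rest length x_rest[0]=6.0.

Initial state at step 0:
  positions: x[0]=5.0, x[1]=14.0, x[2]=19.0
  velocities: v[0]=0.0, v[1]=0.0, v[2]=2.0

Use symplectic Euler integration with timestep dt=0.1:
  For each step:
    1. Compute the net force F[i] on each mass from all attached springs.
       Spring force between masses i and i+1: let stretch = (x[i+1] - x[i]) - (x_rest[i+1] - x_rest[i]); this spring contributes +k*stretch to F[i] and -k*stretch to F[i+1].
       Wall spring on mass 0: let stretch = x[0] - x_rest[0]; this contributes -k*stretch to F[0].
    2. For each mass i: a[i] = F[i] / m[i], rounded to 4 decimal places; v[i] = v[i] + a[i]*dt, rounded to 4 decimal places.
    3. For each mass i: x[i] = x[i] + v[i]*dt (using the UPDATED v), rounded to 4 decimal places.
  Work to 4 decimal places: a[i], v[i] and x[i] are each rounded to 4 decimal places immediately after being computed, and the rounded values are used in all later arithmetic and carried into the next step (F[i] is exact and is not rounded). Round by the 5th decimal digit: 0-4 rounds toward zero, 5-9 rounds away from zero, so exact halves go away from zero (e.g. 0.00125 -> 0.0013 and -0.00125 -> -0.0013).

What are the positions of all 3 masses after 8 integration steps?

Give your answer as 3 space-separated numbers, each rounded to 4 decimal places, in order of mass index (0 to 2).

Answer: 8.0851 12.6025 20.6706

Derivation:
Step 0: x=[5.0000 14.0000 19.0000] v=[0.0000 0.0000 2.0000]
Step 1: x=[5.1600 13.9200 19.2400] v=[1.6000 -0.8000 2.4000]
Step 2: x=[5.4640 13.7712 19.5072] v=[3.0400 -1.4880 2.6720]
Step 3: x=[5.8817 13.5710 19.7850] v=[4.1773 -2.0022 2.7776]
Step 4: x=[6.3717 13.3413 20.0542] v=[4.9003 -2.2973 2.6920]
Step 5: x=[6.8857 13.1064 20.2949] v=[5.1395 -2.3486 2.4068]
Step 6: x=[7.3731 12.8909 20.4880] v=[4.8735 -2.1550 1.9314]
Step 7: x=[7.7862 12.7170 20.6173] v=[4.1314 -1.7391 1.2926]
Step 8: x=[8.0851 12.6025 20.6706] v=[2.9892 -1.1452 0.5325]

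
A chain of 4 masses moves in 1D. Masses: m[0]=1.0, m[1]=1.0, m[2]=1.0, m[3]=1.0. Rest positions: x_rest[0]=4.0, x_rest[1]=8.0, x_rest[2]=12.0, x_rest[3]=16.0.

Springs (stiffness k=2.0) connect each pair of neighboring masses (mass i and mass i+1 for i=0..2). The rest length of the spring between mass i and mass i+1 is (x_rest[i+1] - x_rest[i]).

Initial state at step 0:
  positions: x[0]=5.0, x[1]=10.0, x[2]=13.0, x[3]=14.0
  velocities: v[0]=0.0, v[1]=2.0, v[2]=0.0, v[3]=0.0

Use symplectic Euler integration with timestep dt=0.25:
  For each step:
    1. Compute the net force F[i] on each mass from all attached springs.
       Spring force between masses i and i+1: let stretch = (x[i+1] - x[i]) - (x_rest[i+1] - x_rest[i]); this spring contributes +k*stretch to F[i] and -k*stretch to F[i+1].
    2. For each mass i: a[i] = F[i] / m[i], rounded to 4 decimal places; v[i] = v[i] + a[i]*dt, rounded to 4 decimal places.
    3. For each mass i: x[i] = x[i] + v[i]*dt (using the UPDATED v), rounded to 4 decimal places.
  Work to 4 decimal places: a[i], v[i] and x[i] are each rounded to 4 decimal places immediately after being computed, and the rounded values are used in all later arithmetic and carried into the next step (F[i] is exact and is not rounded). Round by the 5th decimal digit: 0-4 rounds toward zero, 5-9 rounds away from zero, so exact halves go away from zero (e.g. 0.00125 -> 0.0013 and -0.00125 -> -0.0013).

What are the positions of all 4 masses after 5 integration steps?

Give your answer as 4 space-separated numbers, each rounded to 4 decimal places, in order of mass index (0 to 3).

Answer: 6.3657 8.5203 12.0960 17.5183

Derivation:
Step 0: x=[5.0000 10.0000 13.0000 14.0000] v=[0.0000 2.0000 0.0000 0.0000]
Step 1: x=[5.1250 10.2500 12.7500 14.3750] v=[0.5000 1.0000 -1.0000 1.5000]
Step 2: x=[5.3906 10.1719 12.3906 15.0469] v=[1.0625 -0.3125 -1.4375 2.6875]
Step 3: x=[5.7539 9.7735 12.0859 15.8868] v=[1.4532 -1.5938 -1.2187 3.3594]
Step 4: x=[6.1197 9.1617 11.9673 16.7516] v=[1.4630 -2.4474 -0.4745 3.4590]
Step 5: x=[6.3657 8.5203 12.0960 17.5183] v=[0.9840 -2.5656 0.5149 3.0669]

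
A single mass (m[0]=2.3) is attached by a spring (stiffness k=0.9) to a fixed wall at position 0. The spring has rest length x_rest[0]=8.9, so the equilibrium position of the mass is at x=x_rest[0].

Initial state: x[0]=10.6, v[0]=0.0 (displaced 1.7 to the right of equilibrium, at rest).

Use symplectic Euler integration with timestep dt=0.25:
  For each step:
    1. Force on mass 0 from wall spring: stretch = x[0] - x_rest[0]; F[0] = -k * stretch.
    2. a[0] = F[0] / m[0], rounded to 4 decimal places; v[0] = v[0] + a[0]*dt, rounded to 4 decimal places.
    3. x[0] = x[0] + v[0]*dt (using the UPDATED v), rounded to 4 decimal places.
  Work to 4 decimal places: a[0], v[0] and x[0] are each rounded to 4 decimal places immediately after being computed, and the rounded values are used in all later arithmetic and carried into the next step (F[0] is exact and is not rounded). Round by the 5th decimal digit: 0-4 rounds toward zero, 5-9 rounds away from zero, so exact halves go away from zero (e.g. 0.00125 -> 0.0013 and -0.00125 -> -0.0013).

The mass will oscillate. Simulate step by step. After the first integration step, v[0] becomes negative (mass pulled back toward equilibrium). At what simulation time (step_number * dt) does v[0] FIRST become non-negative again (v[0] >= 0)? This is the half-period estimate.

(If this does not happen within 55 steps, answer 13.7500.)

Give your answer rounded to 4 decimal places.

Step 0: x=[10.6000] v=[0.0000]
Step 1: x=[10.5584] v=[-0.1663]
Step 2: x=[10.4763] v=[-0.3285]
Step 3: x=[10.3556] v=[-0.4827]
Step 4: x=[10.1993] v=[-0.6251]
Step 5: x=[10.0113] v=[-0.7522]
Step 6: x=[9.7961] v=[-0.8609]
Step 7: x=[9.5590] v=[-0.9486]
Step 8: x=[9.3057] v=[-1.0131]
Step 9: x=[9.0425] v=[-1.0528]
Step 10: x=[8.7758] v=[-1.0668]
Step 11: x=[8.5121] v=[-1.0547]
Step 12: x=[8.2579] v=[-1.0168]
Step 13: x=[8.0194] v=[-0.9540]
Step 14: x=[7.8024] v=[-0.8679]
Step 15: x=[7.6123] v=[-0.7605]
Step 16: x=[7.4537] v=[-0.6345]
Step 17: x=[7.3305] v=[-0.4930]
Step 18: x=[7.2456] v=[-0.3395]
Step 19: x=[7.2012] v=[-0.1777]
Step 20: x=[7.1983] v=[-0.0115]
Step 21: x=[7.2371] v=[0.1550]
First v>=0 after going negative at step 21, time=5.2500

Answer: 5.2500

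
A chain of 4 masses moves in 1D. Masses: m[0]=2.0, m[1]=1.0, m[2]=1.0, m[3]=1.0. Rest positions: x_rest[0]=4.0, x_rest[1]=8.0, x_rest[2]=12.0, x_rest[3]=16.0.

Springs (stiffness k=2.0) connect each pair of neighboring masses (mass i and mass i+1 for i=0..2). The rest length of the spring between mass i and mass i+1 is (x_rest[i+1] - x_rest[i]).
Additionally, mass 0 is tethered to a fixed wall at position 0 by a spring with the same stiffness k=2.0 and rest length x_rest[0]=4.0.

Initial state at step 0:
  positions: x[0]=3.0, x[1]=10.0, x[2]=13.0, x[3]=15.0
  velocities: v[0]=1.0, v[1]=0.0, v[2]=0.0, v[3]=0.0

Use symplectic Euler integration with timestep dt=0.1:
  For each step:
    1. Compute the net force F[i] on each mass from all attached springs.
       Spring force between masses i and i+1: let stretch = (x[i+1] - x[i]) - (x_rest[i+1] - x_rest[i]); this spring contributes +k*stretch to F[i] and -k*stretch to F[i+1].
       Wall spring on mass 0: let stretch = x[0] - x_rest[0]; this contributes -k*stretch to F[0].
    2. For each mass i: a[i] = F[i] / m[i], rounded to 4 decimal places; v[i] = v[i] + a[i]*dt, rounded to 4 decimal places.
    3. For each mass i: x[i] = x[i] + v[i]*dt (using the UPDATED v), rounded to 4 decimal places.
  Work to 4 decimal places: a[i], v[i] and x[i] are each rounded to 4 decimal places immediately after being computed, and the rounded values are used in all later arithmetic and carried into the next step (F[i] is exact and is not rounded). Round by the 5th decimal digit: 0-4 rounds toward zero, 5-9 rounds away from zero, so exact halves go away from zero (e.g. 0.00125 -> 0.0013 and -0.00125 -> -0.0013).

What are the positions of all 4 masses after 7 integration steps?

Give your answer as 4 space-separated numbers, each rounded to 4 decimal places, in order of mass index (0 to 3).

Answer: 4.5275 8.2759 12.4539 15.9739

Derivation:
Step 0: x=[3.0000 10.0000 13.0000 15.0000] v=[1.0000 0.0000 0.0000 0.0000]
Step 1: x=[3.1400 9.9200 12.9800 15.0400] v=[1.4000 -0.8000 -0.2000 0.4000]
Step 2: x=[3.3164 9.7656 12.9400 15.1188] v=[1.7640 -1.5440 -0.4000 0.7880]
Step 3: x=[3.5241 9.5457 12.8801 15.2340] v=[2.0773 -2.1990 -0.5991 1.1522]
Step 4: x=[3.7568 9.2721 12.8006 15.3821] v=[2.3271 -2.7364 -0.7952 1.4814]
Step 5: x=[4.0071 8.9587 12.7021 15.5586] v=[2.5030 -3.1338 -0.9846 1.7651]
Step 6: x=[4.2669 8.6212 12.5859 15.7580] v=[2.5975 -3.3754 -1.1620 1.9938]
Step 7: x=[4.5275 8.2759 12.4539 15.9739] v=[2.6062 -3.4533 -1.3205 2.1594]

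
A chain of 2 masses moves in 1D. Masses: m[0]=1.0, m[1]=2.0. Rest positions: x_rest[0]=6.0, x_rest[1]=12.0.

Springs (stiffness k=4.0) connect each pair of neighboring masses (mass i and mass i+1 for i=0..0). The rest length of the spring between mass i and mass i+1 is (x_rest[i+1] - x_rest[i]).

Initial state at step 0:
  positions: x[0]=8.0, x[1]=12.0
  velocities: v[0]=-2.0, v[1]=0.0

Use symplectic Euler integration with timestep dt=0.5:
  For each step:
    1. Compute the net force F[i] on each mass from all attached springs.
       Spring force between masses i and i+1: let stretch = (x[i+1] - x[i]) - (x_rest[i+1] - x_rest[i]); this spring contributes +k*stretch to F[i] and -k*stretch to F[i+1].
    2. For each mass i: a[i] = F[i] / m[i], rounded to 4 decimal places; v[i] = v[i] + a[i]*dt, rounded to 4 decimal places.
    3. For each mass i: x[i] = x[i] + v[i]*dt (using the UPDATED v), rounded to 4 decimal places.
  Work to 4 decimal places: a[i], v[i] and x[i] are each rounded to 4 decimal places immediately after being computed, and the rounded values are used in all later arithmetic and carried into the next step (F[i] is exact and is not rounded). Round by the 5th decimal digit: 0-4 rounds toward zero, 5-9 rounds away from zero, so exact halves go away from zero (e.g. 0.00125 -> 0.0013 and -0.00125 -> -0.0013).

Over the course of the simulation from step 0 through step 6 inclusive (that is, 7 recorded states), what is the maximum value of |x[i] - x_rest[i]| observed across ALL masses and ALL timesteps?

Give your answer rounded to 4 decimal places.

Step 0: x=[8.0000 12.0000] v=[-2.0000 0.0000]
Step 1: x=[5.0000 13.0000] v=[-6.0000 2.0000]
Step 2: x=[4.0000 13.0000] v=[-2.0000 0.0000]
Step 3: x=[6.0000 11.5000] v=[4.0000 -3.0000]
Step 4: x=[7.5000 10.2500] v=[3.0000 -2.5000]
Step 5: x=[5.7500 10.6250] v=[-3.5000 0.7500]
Step 6: x=[2.8750 11.5625] v=[-5.7500 1.8750]
Max displacement = 3.1250

Answer: 3.1250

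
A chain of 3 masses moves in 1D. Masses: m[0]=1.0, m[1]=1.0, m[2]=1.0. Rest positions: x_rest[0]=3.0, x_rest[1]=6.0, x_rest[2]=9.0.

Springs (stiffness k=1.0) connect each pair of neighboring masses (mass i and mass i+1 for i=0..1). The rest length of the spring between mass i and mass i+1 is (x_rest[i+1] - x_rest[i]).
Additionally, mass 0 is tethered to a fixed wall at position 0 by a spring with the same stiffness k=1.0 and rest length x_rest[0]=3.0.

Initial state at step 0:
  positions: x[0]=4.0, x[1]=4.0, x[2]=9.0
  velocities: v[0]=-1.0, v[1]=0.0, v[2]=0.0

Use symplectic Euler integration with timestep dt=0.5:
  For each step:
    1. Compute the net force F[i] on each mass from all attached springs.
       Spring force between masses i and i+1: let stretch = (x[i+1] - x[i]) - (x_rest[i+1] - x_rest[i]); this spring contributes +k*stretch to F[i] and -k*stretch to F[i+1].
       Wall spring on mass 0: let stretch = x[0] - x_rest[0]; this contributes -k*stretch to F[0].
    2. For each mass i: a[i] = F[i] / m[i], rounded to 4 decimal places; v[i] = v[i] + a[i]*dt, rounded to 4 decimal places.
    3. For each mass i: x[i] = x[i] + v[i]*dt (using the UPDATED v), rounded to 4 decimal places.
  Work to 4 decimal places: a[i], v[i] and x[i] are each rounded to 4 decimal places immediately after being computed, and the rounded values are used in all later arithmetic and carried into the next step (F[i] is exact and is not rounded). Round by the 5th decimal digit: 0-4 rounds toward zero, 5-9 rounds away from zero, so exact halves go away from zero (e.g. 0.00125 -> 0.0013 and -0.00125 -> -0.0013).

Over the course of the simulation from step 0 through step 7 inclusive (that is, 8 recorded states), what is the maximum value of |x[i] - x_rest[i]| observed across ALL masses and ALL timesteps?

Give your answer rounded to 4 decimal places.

Answer: 2.2500

Derivation:
Step 0: x=[4.0000 4.0000 9.0000] v=[-1.0000 0.0000 0.0000]
Step 1: x=[2.5000 5.2500 8.5000] v=[-3.0000 2.5000 -1.0000]
Step 2: x=[1.0625 6.6250 7.9375] v=[-2.8750 2.7500 -1.1250]
Step 3: x=[0.7500 6.9375 7.7969] v=[-0.6250 0.6250 -0.2813]
Step 4: x=[1.7969 5.9180 8.1914] v=[2.0938 -2.0391 0.7890]
Step 5: x=[3.4249 4.4365 8.7676] v=[3.2559 -2.9630 1.1523]
Step 6: x=[4.4496 3.7849 9.0110] v=[2.0493 -1.3033 0.4868]
Step 7: x=[4.1957 4.6060 8.6979] v=[-0.5079 1.6421 -0.6263]
Max displacement = 2.2500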